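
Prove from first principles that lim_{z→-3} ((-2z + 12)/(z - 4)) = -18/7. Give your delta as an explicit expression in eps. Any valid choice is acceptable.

delta = min(7/2, (49/8)eps)

Let eps > 0. We want delta > 0 with 0 < |z + 3| < delta ⇒ |(-2z + 12)/(z - 4) + 18/7| < eps.
Combining over a common denominator, (-2z + 12)/(z - 4) + 18/7 = [(-2z + 12)·(-7) − 18·(z - 4)] / [(-7)·(z - 4)] = -4(z + 3) / ((-7)(z - 4)).
So |(-2z + 12)/(z - 4) + 18/7| = 4|z + 3| / (7·|z − 4|).
Require delta ≤ 7/2, so |z − 4| ≥ |-7| − |z + 3| > 7 − 7/2 = 7/2.
Hence |(-2z + 12)/(z - 4) + 18/7| < 4|z + 3|/(7·(7/2)) = (8/49)|z + 3|, which is < eps once |z + 3| < (49/8)eps.
Take delta = min(7/2, (49/8)eps). Then 0 < |z + 3| < delta forces both bounds, so |(-2z + 12)/(z - 4) + 18/7| < eps.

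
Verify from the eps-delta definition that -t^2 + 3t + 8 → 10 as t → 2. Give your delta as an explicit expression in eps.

delta = min(1, eps/4)

Fix eps > 0. We want delta > 0 such that 0 < |t − 2| < delta implies |(-t^2 + 3t + 8) − 10| < eps.
(-t^2 + 3t + 8) − 10 = -t^2 + 3t - 2 = (t − 2)(-t + 1).
So |(-t^2 + 3t + 8) − 10| = |t − 2|·|-t + 1|.
Require delta ≤ 1. Then |t − 2| < 1 gives |t| < 3, and by the triangle inequality |-t + 1| ≤ 3 + 1 = 4.
Hence |(-t^2 + 3t + 8) − 10| ≤ 4|t − 2| < eps provided |t − 2| < eps/4.
Choosing delta = min(1, eps/4) ensures both conditions, hence |(-t^2 + 3t + 8) − 10| < eps.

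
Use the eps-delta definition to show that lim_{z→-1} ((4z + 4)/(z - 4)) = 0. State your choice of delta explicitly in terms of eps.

delta = min(5/2, (5/8)eps)

Fix eps > 0. We want delta > 0 with 0 < |z + 1| < delta ⇒ |(4z + 4)/(z - 4) − 0| < eps.
Combining over a common denominator, (4z + 4)/(z - 4) − 0 = [(4z + 4)·(-5) − 0·(z - 4)] / [(-5)·(z - 4)] = -20(z + 1) / ((-5)(z - 4)).
So |(4z + 4)/(z - 4) − 0| = 20|z + 1| / (5·|z − 4|).
Restrict delta ≤ 5/2. Then |z + 1| < 5/2 gives |z − 4| = |(z + 1) + (-5)| ≥ 5 − 5/2 = 5/2.
Hence |(4z + 4)/(z - 4) − 0| < 20|z + 1|/(5·(5/2)) = (8/5)|z + 1|, which is < eps once |z + 1| < (5/8)eps.
Take delta = min(5/2, (5/8)eps). Then 0 < |z + 1| < delta forces both bounds, so |(4z + 4)/(z - 4) − 0| < eps.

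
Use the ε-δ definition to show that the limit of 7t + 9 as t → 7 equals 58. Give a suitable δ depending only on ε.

Suppose ε > 0. We need δ > 0 so that 0 < |t − 7| < δ implies |(7t + 9) − 58| < ε.
|(7t + 9) − 58| = |7t - 49| = 7|t − 7|.
So 7|t − 7| < ε exactly when |t − 7| < ε/7.
Take δ = ε/7. If 0 < |t − 7| < δ then |(7t + 9) − 58| = 7|t − 7| < 7·(ε/7) = ε.

δ = ε/7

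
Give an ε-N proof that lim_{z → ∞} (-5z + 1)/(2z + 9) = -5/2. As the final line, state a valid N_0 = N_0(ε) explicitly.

Suppose ε > 0. We seek N_0 > 0 such that z > N_0 implies |(-5z + 1)/(2z + 9) + 5/2| < ε.
(-5z + 1)/(2z + 9) + 5/2 = (2(-5z + 1) − (-5)(2z + 9)) / (2(2z + 9)) = 47/(2(2z + 9)).
For z > 0 we have 2z + 9 > 2z, so |(-5z + 1)/(2z + 9) + 5/2| = 47/(2(2z + 9)) < 47/(2·2z) = (47/4)/z.
Thus |(-5z + 1)/(2z + 9) + 5/2| < ε whenever z > (47/4)/ε.
Take N_0 = (47/4)/ε. If z > N_0 then |(-5z + 1)/(2z + 9) + 5/2| < (47/4)/z < ε.

N_0 = (47/4)/ε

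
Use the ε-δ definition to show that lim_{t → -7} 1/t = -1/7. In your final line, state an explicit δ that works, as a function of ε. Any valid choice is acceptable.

δ = min(7/2, (49/2)ε)

Suppose ε > 0. We seek δ > 0 such that 0 < |t + 7| < δ implies |1/t + 1/7| < ε.
|1/t + 1/7| = |-7 − t|/(7·|t|) = |t + 7|/(7|t|).
Restrict δ ≤ 7/2. Then |t + 7| < 7/2 gives |t| > 7/2, so 7|t| > 49/2.
Then |1/t + 1/7| < |t + 7|/(49/2), which is < ε when |t + 7| < (49/2)ε.
Take δ = min(7/2, (49/2)ε). Then 0 < |t + 7| < δ gives both |t + 7| < 7/2 and |t + 7| < (49/2)ε, so |1/t + 1/7| < ε.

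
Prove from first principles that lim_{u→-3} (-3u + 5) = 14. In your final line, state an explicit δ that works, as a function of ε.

Let ε > 0 be given. We need δ > 0 so that 0 < |u + 3| < δ implies |(-3u + 5) − 14| < ε.
Since (-3u + 5) − 14 = -3(u + 3), we have |(-3u + 5) − 14| = 3|u + 3|.
So 3|u + 3| < ε exactly when |u + 3| < ε/3.
Take δ = ε/3. If 0 < |u + 3| < δ then |(-3u + 5) − 14| = 3|u + 3| < 3·(ε/3) = ε.

δ = ε/3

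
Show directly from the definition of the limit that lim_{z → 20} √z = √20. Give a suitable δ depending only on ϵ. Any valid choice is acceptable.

δ = min(20, √20·ϵ)

Fix ϵ > 0. We want δ > 0 such that 0 < |z − 20| < δ implies |√z − √20| < ϵ.
Multiplying by the conjugate, |√z − √20| = |z − 20|/(√z + √20).
Restrict δ ≤ 20 so that |z − 20| < 20 forces z > 0, and then √z + √20 > √20.
Hence |√z − √20| < |z − 20|/√20, which is < ϵ once |z − 20| < √20·ϵ.
Take δ = min(20, √20·ϵ). If 0 < |z − 20| < δ then z > 0 and |√z − √20| < |z − 20|/√20 < ϵ.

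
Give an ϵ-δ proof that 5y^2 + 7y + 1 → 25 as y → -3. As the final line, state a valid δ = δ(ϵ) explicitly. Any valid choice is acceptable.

δ = min(2, ϵ/33)

Fix ϵ > 0. We want δ > 0 such that 0 < |y + 3| < δ implies |(5y^2 + 7y + 1) − 25| < ϵ.
(5y^2 + 7y + 1) − 25 = 5y^2 + 7y - 24 = (y + 3)(5y - 8).
So |(5y^2 + 7y + 1) − 25| = |y + 3|·|5y - 8|.
Assume first that |y + 3| < 2, so |y| < 5. Then |5y - 8| ≤ 5·5 + 8 = 33.
Hence |(5y^2 + 7y + 1) − 25| ≤ 33|y + 3| < ϵ provided |y + 3| < ϵ/33.
Take δ = min(2, ϵ/33). Then 0 < |y + 3| < δ gives both |y + 3| < 2 and |y + 3| < ϵ/33, so |(5y^2 + 7y + 1) − 25| < ϵ.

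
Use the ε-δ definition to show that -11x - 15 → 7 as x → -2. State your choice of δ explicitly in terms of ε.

δ = ε/11

Fix ε > 0. We need δ > 0 so that 0 < |x + 2| < δ implies |(-11x - 15) − 7| < ε.
|(-11x - 15) − 7| = |-11x - 22| = 11|x + 2|.
So 11|x + 2| < ε exactly when |x + 2| < ε/11.
Choosing δ = ε/11 gives |(-11x - 15) − 7| = 11|x + 2| < ε whenever |x + 2| < δ.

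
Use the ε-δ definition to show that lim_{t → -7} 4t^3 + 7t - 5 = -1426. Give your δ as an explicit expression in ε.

δ = min(1, ε/683)

Fix ε > 0. We want δ > 0 such that 0 < |t + 7| < δ implies |(4t^3 + 7t - 5) + 1426| < ε.
(4t^3 + 7t - 5) + 1426 = 4t^3 + 7t + 1421 = (t + 7)(4t^2 - 28t + 203).
So |(4t^3 + 7t - 5) + 1426| = |t + 7|·|4t^2 - 28t + 203|.
Assume first that |t + 7| < 1, so |t| < 8. Then |4t^2 - 28t + 203| ≤ 4·8^2 + 28·8 + 203 = 683.
Hence |(4t^3 + 7t - 5) + 1426| ≤ 683|t + 7| < ε provided |t + 7| < ε/683.
Choosing δ = min(1, ε/683) ensures both conditions, hence |(4t^3 + 7t - 5) + 1426| < ε.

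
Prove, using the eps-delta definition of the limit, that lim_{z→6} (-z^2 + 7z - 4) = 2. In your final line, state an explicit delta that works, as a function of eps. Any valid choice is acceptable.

Let eps > 0. We want delta > 0 such that 0 < |z − 6| < delta implies |(-z^2 + 7z - 4) − 2| < eps.
(-z^2 + 7z - 4) − 2 = -z^2 + 7z - 6 = (z − 6)(-z + 1).
So |(-z^2 + 7z - 4) − 2| = |z − 6|·|-z + 1|.
Require delta ≤ 2. Then |z − 6| < 2 gives |z| < 8, and by the triangle inequality |-z + 1| ≤ 8 + 1 = 9.
Hence |(-z^2 + 7z - 4) − 2| ≤ 9|z − 6| < eps provided |z − 6| < eps/9.
Choosing delta = min(2, eps/9) ensures both conditions, hence |(-z^2 + 7z - 4) − 2| < eps.

delta = min(2, eps/9)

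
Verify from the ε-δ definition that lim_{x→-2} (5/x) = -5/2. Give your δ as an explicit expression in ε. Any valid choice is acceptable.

Let ε > 0 be given. We seek δ > 0 such that 0 < |x + 2| < δ implies |5/x + 5/2| < ε.
|5/x + 5/2| = 5·|-2 − x|/(2·|x|) = 5|x + 2|/(2|x|).
Restrict δ ≤ 1. Then |x + 2| < 1 gives |x| > 1, so 2|x| > 2.
Then |5/x + 5/2| < 5|x + 2|/2, which is < ε when |x + 2| < (2/5)ε.
Take δ = min(1, (2/5)ε). Then 0 < |x + 2| < δ gives both |x + 2| < 1 and |x + 2| < (2/5)ε, so |5/x + 5/2| < ε.

δ = min(1, (2/5)ε)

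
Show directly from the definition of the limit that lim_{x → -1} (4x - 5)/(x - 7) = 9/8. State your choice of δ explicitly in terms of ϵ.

Fix ϵ > 0. We want δ > 0 with 0 < |x + 1| < δ ⇒ |(4x - 5)/(x - 7) − (9/8)| < ϵ.
Combining over a common denominator, (4x - 5)/(x - 7) − (9/8) = [(4x - 5)·(-8) − (-9)·(x - 7)] / [(-8)·(x - 7)] = -23(x + 1) / ((-8)(x - 7)).
So |(4x - 5)/(x - 7) − (9/8)| = 23|x + 1| / (8·|x − 7|).
Restrict δ ≤ 4. Then |x + 1| < 4 gives |x − 7| = |(x + 1) + (-8)| ≥ 8 − 4 = 4.
Hence |(4x - 5)/(x - 7) − (9/8)| < 23|x + 1|/(8·4) = (23/32)|x + 1|, which is < ϵ once |x + 1| < (32/23)ϵ.
Take δ = min(4, (32/23)ϵ). Then 0 < |x + 1| < δ forces both bounds, so |(4x - 5)/(x - 7) − (9/8)| < ϵ.

δ = min(4, (32/23)ϵ)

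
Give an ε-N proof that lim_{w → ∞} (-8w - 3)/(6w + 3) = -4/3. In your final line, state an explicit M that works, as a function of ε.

M = (1/6)/ε

Fix ε > 0. We seek M > 0 such that w > M implies |(-8w - 3)/(6w + 3) + 4/3| < ε.
(-8w - 3)/(6w + 3) + 4/3 = (6(-8w - 3) − (-8)(6w + 3)) / (6(6w + 3)) = 6/(6(6w + 3)).
For w > 0 we have 6w + 3 > 6w, so |(-8w - 3)/(6w + 3) + 4/3| = 6/(6(6w + 3)) < 6/(6·6w) = (1/6)/w.
Thus |(-8w - 3)/(6w + 3) + 4/3| < ε whenever w > (1/6)/ε.
Take M = (1/6)/ε. If w > M then |(-8w - 3)/(6w + 3) + 4/3| < (1/6)/w < ε.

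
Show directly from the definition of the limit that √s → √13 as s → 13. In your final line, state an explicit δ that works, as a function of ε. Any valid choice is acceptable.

δ = min(13, √13·ε)

Fix ε > 0. We want δ > 0 such that 0 < |s − 13| < δ implies |√s − √13| < ε.
Multiplying by the conjugate, |√s − √13| = |s − 13|/(√s + √13).
Restrict δ ≤ 13 so that |s − 13| < 13 forces s > 0, and then √s + √13 > √13.
Hence |√s − √13| < |s − 13|/√13, which is < ε once |s − 13| < √13·ε.
Take δ = min(13, √13·ε). If 0 < |s − 13| < δ then s > 0 and |√s − √13| < |s − 13|/√13 < ε.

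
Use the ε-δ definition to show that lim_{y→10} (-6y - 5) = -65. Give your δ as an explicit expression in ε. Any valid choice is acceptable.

Suppose ε > 0. We need δ > 0 so that 0 < |y − 10| < δ implies |(-6y - 5) + 65| < ε.
|(-6y - 5) + 65| = |-6y + 60| = 6|y − 10|.
So 6|y − 10| < ε exactly when |y − 10| < ε/6.
Take δ = ε/6. If 0 < |y − 10| < δ then |(-6y - 5) + 65| = 6|y − 10| < 6·(ε/6) = ε.

δ = ε/6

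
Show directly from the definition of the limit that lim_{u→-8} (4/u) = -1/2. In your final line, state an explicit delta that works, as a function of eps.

delta = min(4, 8eps)

Suppose eps > 0. We seek delta > 0 such that 0 < |u + 8| < delta implies |4/u + 1/2| < eps.
|4/u + 1/2| = 4·|-8 − u|/(8·|u|) = 4|u + 8|/(8|u|).
Restrict delta ≤ 4. Then |u + 8| < 4 gives |u| > 4, so 8|u| > 32.
Then |4/u + 1/2| < 4|u + 8|/32, which is < eps when |u + 8| < 8eps.
Take delta = min(4, 8eps). Then 0 < |u + 8| < delta gives both |u + 8| < 4 and |u + 8| < 8eps, so |4/u + 1/2| < eps.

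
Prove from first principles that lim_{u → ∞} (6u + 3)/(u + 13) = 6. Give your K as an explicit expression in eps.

Let eps > 0. We seek K > 0 such that u > K implies |(6u + 3)/(u + 13) − 6| < eps.
(6u + 3)/(u + 13) − 6 = ((6u + 3) − 6(u + 13)) / ((u + 13)) = -75/((u + 13)).
For u > 0 we have u + 13 > u, so |(6u + 3)/(u + 13) − 6| = 75/((u + 13)) < 75/(u) = 75/u.
Thus |(6u + 3)/(u + 13) − 6| < eps whenever u > 75/eps.
Take K = 75/eps. If u > K then |(6u + 3)/(u + 13) − 6| < 75/u < eps.

K = 75/eps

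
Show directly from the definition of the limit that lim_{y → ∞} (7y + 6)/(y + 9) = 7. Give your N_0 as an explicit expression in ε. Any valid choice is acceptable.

N_0 = 57/ε

Let ε > 0 be given. We seek N_0 > 0 such that y > N_0 implies |(7y + 6)/(y + 9) − 7| < ε.
(7y + 6)/(y + 9) − 7 = ((7y + 6) − 7(y + 9)) / ((y + 9)) = -57/((y + 9)).
For y > 0 we have y + 9 > y, so |(7y + 6)/(y + 9) − 7| = 57/((y + 9)) < 57/(y) = 57/y.
Thus |(7y + 6)/(y + 9) − 7| < ε whenever y > 57/ε.
Take N_0 = 57/ε. If y > N_0 then |(7y + 6)/(y + 9) − 7| < 57/y < ε.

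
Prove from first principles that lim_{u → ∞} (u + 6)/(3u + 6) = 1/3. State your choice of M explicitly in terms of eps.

M = (4/3)/eps

Let eps > 0 be given. We seek M > 0 such that u > M implies |(u + 6)/(3u + 6) − (1/3)| < eps.
(u + 6)/(3u + 6) − (1/3) = (3(u + 6) − (3u + 6)) / (3(3u + 6)) = 12/(3(3u + 6)).
For u > 0 we have 3u + 6 > 3u, so |(u + 6)/(3u + 6) − (1/3)| = 12/(3(3u + 6)) < 12/(3·3u) = (4/3)/u.
Thus |(u + 6)/(3u + 6) − (1/3)| < eps whenever u > (4/3)/eps.
Take M = (4/3)/eps. If u > M then |(u + 6)/(3u + 6) − (1/3)| < (4/3)/u < eps.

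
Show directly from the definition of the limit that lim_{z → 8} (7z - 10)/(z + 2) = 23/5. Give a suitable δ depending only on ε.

Fix ε > 0. We want δ > 0 with 0 < |z − 8| < δ ⇒ |(7z - 10)/(z + 2) − (23/5)| < ε.
Combining over a common denominator, (7z - 10)/(z + 2) − (23/5) = [(7z - 10)·10 − 46·(z + 2)] / [10·(z + 2)] = 24(z − 8) / (10(z + 2)).
So |(7z - 10)/(z + 2) − (23/5)| = 24|z − 8| / (10·|z + 2|).
Restrict δ ≤ 5. Then |z − 8| < 5 gives |z + 2| = |(z − 8) + 10| ≥ 10 − 5 = 5.
Hence |(7z - 10)/(z + 2) − (23/5)| < 24|z − 8|/(10·5) = (12/25)|z − 8|, which is < ε once |z − 8| < (25/12)ε.
Take δ = min(5, (25/12)ε). Then 0 < |z − 8| < δ forces both bounds, so |(7z - 10)/(z + 2) − (23/5)| < ε.

δ = min(5, (25/12)ε)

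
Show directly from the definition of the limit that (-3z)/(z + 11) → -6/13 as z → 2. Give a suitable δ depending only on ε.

Fix ε > 0. We want δ > 0 with 0 < |z − 2| < δ ⇒ |(-3z)/(z + 11) + 6/13| < ε.
Combining over a common denominator, (-3z)/(z + 11) + 6/13 = [(-3z)·13 − (-6)·(z + 11)] / [13·(z + 11)] = -33(z − 2) / (13(z + 11)).
So |(-3z)/(z + 11) + 6/13| = 33|z − 2| / (13·|z + 11|).
Restrict δ ≤ 13/2. Then |z − 2| < 13/2 gives |z + 11| = |(z − 2) + 13| ≥ 13 − 13/2 = 13/2.
Hence |(-3z)/(z + 11) + 6/13| < 33|z − 2|/(13·(13/2)) = (66/169)|z − 2|, which is < ε once |z − 2| < (169/66)ε.
Take δ = min(13/2, (169/66)ε). Then 0 < |z − 2| < δ forces both bounds, so |(-3z)/(z + 11) + 6/13| < ε.

δ = min(13/2, (169/66)ε)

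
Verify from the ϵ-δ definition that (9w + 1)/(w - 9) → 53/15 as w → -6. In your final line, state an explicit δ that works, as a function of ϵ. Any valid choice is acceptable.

Let ϵ > 0. We want δ > 0 with 0 < |w + 6| < δ ⇒ |(9w + 1)/(w - 9) − (53/15)| < ϵ.
Combining over a common denominator, (9w + 1)/(w - 9) − (53/15) = [(9w + 1)·(-15) − (-53)·(w - 9)] / [(-15)·(w - 9)] = -82(w + 6) / ((-15)(w - 9)).
So |(9w + 1)/(w - 9) − (53/15)| = 82|w + 6| / (15·|w − 9|).
Restrict δ ≤ 15/2. Then |w + 6| < 15/2 gives |w − 9| = |(w + 6) + (-15)| ≥ 15 − 15/2 = 15/2.
Hence |(9w + 1)/(w - 9) − (53/15)| < 82|w + 6|/(15·(15/2)) = (164/225)|w + 6|, which is < ϵ once |w + 6| < (225/164)ϵ.
Take δ = min(15/2, (225/164)ϵ). Then 0 < |w + 6| < δ forces both bounds, so |(9w + 1)/(w - 9) − (53/15)| < ϵ.

δ = min(15/2, (225/164)ϵ)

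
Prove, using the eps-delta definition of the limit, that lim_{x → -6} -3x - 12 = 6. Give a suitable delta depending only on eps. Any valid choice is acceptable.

delta = eps/3

Let eps > 0. We need delta > 0 so that 0 < |x + 6| < delta implies |(-3x - 12) − 6| < eps.
|(-3x - 12) − 6| = |-3x - 18| = 3|x + 6|.
So 3|x + 6| < eps exactly when |x + 6| < eps/3.
Choosing delta = eps/3 gives |(-3x - 12) − 6| = 3|x + 6| < eps whenever |x + 6| < delta.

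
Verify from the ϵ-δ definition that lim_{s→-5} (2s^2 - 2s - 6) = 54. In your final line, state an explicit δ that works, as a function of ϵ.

δ = min(1, ϵ/24)

Let ϵ > 0. We want δ > 0 such that 0 < |s + 5| < δ implies |(2s^2 - 2s - 6) − 54| < ϵ.
(2s^2 - 2s - 6) − 54 = 2s^2 - 2s - 60 = (s + 5)(2s - 12).
So |(2s^2 - 2s - 6) − 54| = |s + 5|·|2s - 12|.
Assume first that |s + 5| < 1, so |s| < 6. Then |2s - 12| ≤ 2·6 + 12 = 24.
Hence |(2s^2 - 2s - 6) − 54| ≤ 24|s + 5| < ϵ provided |s + 5| < ϵ/24.
Take δ = min(1, ϵ/24). Then 0 < |s + 5| < δ gives both |s + 5| < 1 and |s + 5| < ϵ/24, so |(2s^2 - 2s - 6) − 54| < ϵ.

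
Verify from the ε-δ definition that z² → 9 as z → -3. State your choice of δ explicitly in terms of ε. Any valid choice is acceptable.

Suppose ε > 0. We seek δ > 0 with 0 < |z + 3| < δ ⇒ |z² − 9| < ε.
Factor: z² − 9 = (z + 3)(z - 3), so |z² − 9| = |z + 3|·|z - 3|.
Restrict δ ≤ 1. Then |z + 3| < 1 gives |z| < 4, so by the triangle inequality |z - 3| ≤ 4 + 3 = 7.
Hence |z² − 9| ≤ 7|z + 3|, which is < ε once |z + 3| < ε/7.
Take δ = min(1, ε/7). If 0 < |z + 3| < δ then both bounds hold and |z² − 9| ≤ 7|z + 3| < 7·(ε/7) = ε.

δ = min(1, ε/7)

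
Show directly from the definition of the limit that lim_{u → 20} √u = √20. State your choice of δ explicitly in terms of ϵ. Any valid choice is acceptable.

Let ϵ > 0 be given. We want δ > 0 such that 0 < |u − 20| < δ implies |√u − √20| < ϵ.
Rationalise: √u − √20 = (u − 20)/(√u + √20), so |√u − √20| = |u − 20|/(√u + √20).
Restrict δ ≤ 20 so that |u − 20| < 20 forces u > 0, and then √u + √20 > √20.
Hence |√u − √20| < |u − 20|/√20, which is < ϵ once |u − 20| < √20·ϵ.
Take δ = min(20, √20·ϵ). If 0 < |u − 20| < δ then u > 0 and |√u − √20| < |u − 20|/√20 < ϵ.

δ = min(20, √20·ϵ)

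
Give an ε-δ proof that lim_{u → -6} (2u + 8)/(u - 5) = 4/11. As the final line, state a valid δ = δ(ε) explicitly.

Suppose ε > 0. We want δ > 0 with 0 < |u + 6| < δ ⇒ |(2u + 8)/(u - 5) − (4/11)| < ε.
Combining over a common denominator, (2u + 8)/(u - 5) − (4/11) = [(2u + 8)·(-11) − (-4)·(u - 5)] / [(-11)·(u - 5)] = -18(u + 6) / ((-11)(u - 5)).
So |(2u + 8)/(u - 5) − (4/11)| = 18|u + 6| / (11·|u − 5|).
Require δ ≤ 11/2, so |u − 5| ≥ |-11| − |u + 6| > 11 − 11/2 = 11/2.
Hence |(2u + 8)/(u - 5) − (4/11)| < 18|u + 6|/(11·(11/2)) = (36/121)|u + 6|, which is < ε once |u + 6| < (121/36)ε.
Take δ = min(11/2, (121/36)ε). Then 0 < |u + 6| < δ forces both bounds, so |(2u + 8)/(u - 5) − (4/11)| < ε.

δ = min(11/2, (121/36)ε)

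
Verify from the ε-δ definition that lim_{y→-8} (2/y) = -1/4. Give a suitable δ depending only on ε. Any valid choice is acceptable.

Suppose ε > 0. We seek δ > 0 such that 0 < |y + 8| < δ implies |2/y + 1/4| < ε.
|2/y + 1/4| = 2·|-8 − y|/(8·|y|) = 2|y + 8|/(8|y|).
Require δ ≤ 4 so that |y| > 8 − 4 = 4, hence 8|y| > 32.
Then |2/y + 1/4| < 2|y + 8|/32, which is < ε when |y + 8| < 16ε.
Take δ = min(4, 16ε). Then 0 < |y + 8| < δ gives both |y + 8| < 4 and |y + 8| < 16ε, so |2/y + 1/4| < ε.

δ = min(4, 16ε)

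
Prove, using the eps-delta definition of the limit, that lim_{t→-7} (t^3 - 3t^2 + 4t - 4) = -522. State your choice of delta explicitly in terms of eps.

Suppose eps > 0. We want delta > 0 such that 0 < |t + 7| < delta implies |(t^3 - 3t^2 + 4t - 4) + 522| < eps.
(t^3 - 3t^2 + 4t - 4) + 522 = t^3 - 3t^2 + 4t + 518 = (t + 7)(t^2 - 10t + 74).
So |(t^3 - 3t^2 + 4t - 4) + 522| = |t + 7|·|t^2 - 10t + 74|.
Require delta ≤ 1. Then |t + 7| < 1 gives |t| < 8, and by the triangle inequality |t^2 - 10t + 74| ≤ 8^2 + 10·8 + 74 = 218.
Hence |(t^3 - 3t^2 + 4t - 4) + 522| ≤ 218|t + 7| < eps provided |t + 7| < eps/218.
Choosing delta = min(1, eps/218) ensures both conditions, hence |(t^3 - 3t^2 + 4t - 4) + 522| < eps.

delta = min(1, eps/218)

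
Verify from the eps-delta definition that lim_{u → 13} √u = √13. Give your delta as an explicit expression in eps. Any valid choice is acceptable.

delta = min(13, √13·eps)

Suppose eps > 0. We want delta > 0 such that 0 < |u − 13| < delta implies |√u − √13| < eps.
Multiplying by the conjugate, |√u − √13| = |u − 13|/(√u + √13).
Restrict delta ≤ 13 so that |u − 13| < 13 forces u > 0, and then √u + √13 > √13.
Hence |√u − √13| < |u − 13|/√13, which is < eps once |u − 13| < √13·eps.
Take delta = min(13, √13·eps). If 0 < |u − 13| < delta then u > 0 and |√u − √13| < |u − 13|/√13 < eps.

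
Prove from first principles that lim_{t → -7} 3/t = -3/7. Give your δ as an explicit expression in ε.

Let ε > 0. We seek δ > 0 such that 0 < |t + 7| < δ implies |3/t + 3/7| < ε.
|3/t + 3/7| = 3·|-7 − t|/(7·|t|) = 3|t + 7|/(7|t|).
Restrict δ ≤ 7/2. Then |t + 7| < 7/2 gives |t| > 7/2, so 7|t| > 49/2.
Then |3/t + 3/7| < 3|t + 7|/(49/2), which is < ε when |t + 7| < (49/6)ε.
Take δ = min(7/2, (49/6)ε). Then 0 < |t + 7| < δ gives both |t + 7| < 7/2 and |t + 7| < (49/6)ε, so |3/t + 3/7| < ε.

δ = min(7/2, (49/6)ε)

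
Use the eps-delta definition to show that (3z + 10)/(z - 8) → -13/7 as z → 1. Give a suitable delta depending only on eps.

Let eps > 0 be given. We want delta > 0 with 0 < |z − 1| < delta ⇒ |(3z + 10)/(z - 8) + 13/7| < eps.
Combining over a common denominator, (3z + 10)/(z - 8) + 13/7 = [(3z + 10)·(-7) − 13·(z - 8)] / [(-7)·(z - 8)] = -34(z − 1) / ((-7)(z - 8)).
So |(3z + 10)/(z - 8) + 13/7| = 34|z − 1| / (7·|z − 8|).
Restrict delta ≤ 7/2. Then |z − 1| < 7/2 gives |z − 8| = |(z − 1) + (-7)| ≥ 7 − 7/2 = 7/2.
Hence |(3z + 10)/(z - 8) + 13/7| < 34|z − 1|/(7·(7/2)) = (68/49)|z − 1|, which is < eps once |z − 1| < (49/68)eps.
Take delta = min(7/2, (49/68)eps). Then 0 < |z − 1| < delta forces both bounds, so |(3z + 10)/(z - 8) + 13/7| < eps.

delta = min(7/2, (49/68)eps)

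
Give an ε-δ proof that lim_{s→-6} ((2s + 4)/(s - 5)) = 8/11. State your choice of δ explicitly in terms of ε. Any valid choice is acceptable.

Suppose ε > 0. We want δ > 0 with 0 < |s + 6| < δ ⇒ |(2s + 4)/(s - 5) − (8/11)| < ε.
Combining over a common denominator, (2s + 4)/(s - 5) − (8/11) = [(2s + 4)·(-11) − (-8)·(s - 5)] / [(-11)·(s - 5)] = -14(s + 6) / ((-11)(s - 5)).
So |(2s + 4)/(s - 5) − (8/11)| = 14|s + 6| / (11·|s − 5|).
Require δ ≤ 11/2, so |s − 5| ≥ |-11| − |s + 6| > 11 − 11/2 = 11/2.
Hence |(2s + 4)/(s - 5) − (8/11)| < 14|s + 6|/(11·(11/2)) = (28/121)|s + 6|, which is < ε once |s + 6| < (121/28)ε.
Take δ = min(11/2, (121/28)ε). Then 0 < |s + 6| < δ forces both bounds, so |(2s + 4)/(s - 5) − (8/11)| < ε.

δ = min(11/2, (121/28)ε)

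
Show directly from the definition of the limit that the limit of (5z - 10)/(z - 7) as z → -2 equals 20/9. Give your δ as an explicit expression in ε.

Let ε > 0 be given. We want δ > 0 with 0 < |z + 2| < δ ⇒ |(5z - 10)/(z - 7) − (20/9)| < ε.
Combining over a common denominator, (5z - 10)/(z - 7) − (20/9) = [(5z - 10)·(-9) − (-20)·(z - 7)] / [(-9)·(z - 7)] = -25(z + 2) / ((-9)(z - 7)).
So |(5z - 10)/(z - 7) − (20/9)| = 25|z + 2| / (9·|z − 7|).
Restrict δ ≤ 9/2. Then |z + 2| < 9/2 gives |z − 7| = |(z + 2) + (-9)| ≥ 9 − 9/2 = 9/2.
Hence |(5z - 10)/(z - 7) − (20/9)| < 25|z + 2|/(9·(9/2)) = (50/81)|z + 2|, which is < ε once |z + 2| < (81/50)ε.
Take δ = min(9/2, (81/50)ε). Then 0 < |z + 2| < δ forces both bounds, so |(5z - 10)/(z - 7) − (20/9)| < ε.

δ = min(9/2, (81/50)ε)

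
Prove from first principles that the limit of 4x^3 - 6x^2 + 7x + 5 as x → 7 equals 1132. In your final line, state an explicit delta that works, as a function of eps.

Let eps > 0. We want delta > 0 such that 0 < |x − 7| < delta implies |(4x^3 - 6x^2 + 7x + 5) − 1132| < eps.
(4x^3 - 6x^2 + 7x + 5) − 1132 = 4x^3 - 6x^2 + 7x - 1127 = (x − 7)(4x^2 + 22x + 161).
So |(4x^3 - 6x^2 + 7x + 5) − 1132| = |x − 7|·|4x^2 + 22x + 161|.
Require delta ≤ 1. Then |x − 7| < 1 gives |x| < 8, and by the triangle inequality |4x^2 + 22x + 161| ≤ 4·8^2 + 22·8 + 161 = 593.
Hence |(4x^3 - 6x^2 + 7x + 5) − 1132| ≤ 593|x − 7| < eps provided |x − 7| < eps/593.
Take delta = min(1, eps/593). Then 0 < |x − 7| < delta gives both |x − 7| < 1 and |x − 7| < eps/593, so |(4x^3 - 6x^2 + 7x + 5) − 1132| < eps.

delta = min(1, eps/593)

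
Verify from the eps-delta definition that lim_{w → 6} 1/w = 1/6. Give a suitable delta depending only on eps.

Fix eps > 0. We seek delta > 0 such that 0 < |w − 6| < delta implies |1/w − (1/6)| < eps.
|1/w − (1/6)| = |6 − w|/(6·|w|) = |w − 6|/(6|w|).
Restrict delta ≤ 3. Then |w − 6| < 3 gives |w| > 3, so 6|w| > 18.
Then |1/w − (1/6)| < |w − 6|/18, which is < eps when |w − 6| < 18eps.
Take delta = min(3, 18eps). Then 0 < |w − 6| < delta gives both |w − 6| < 3 and |w − 6| < 18eps, so |1/w − (1/6)| < eps.

delta = min(3, 18eps)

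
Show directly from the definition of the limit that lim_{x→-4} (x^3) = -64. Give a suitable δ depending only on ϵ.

Suppose ϵ > 0. We seek δ > 0 with 0 < |x + 4| < δ ⇒ |x^3 + 64| < ϵ.
Factor: x^3 + 64 = (x + 4)(x^2 - 4x + 16), so |x^3 + 64| = |x + 4|·|x^2 - 4x + 16|.
Impose δ ≤ 1 so that |x| < 5; then |x^2 - 4x + 16| ≤ 61.
Hence |x^3 + 64| ≤ 61|x + 4|, which is < ϵ once |x + 4| < ϵ/61.
Take δ = min(1, ϵ/61). If 0 < |x + 4| < δ then both bounds hold and |x^3 + 64| ≤ 61|x + 4| < 61·(ϵ/61) = ϵ.

δ = min(1, ϵ/61)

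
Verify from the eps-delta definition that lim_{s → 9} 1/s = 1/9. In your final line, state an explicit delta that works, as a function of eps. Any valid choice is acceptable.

delta = min(9/2, (81/2)eps)

Let eps > 0. We seek delta > 0 such that 0 < |s − 9| < delta implies |1/s − (1/9)| < eps.
|1/s − (1/9)| = |9 − s|/(9·|s|) = |s − 9|/(9|s|).
Restrict delta ≤ 9/2. Then |s − 9| < 9/2 gives |s| > 9/2, so 9|s| > 81/2.
Then |1/s − (1/9)| < |s − 9|/(81/2), which is < eps when |s − 9| < (81/2)eps.
Take delta = min(9/2, (81/2)eps). Then 0 < |s − 9| < delta gives both |s − 9| < 9/2 and |s − 9| < (81/2)eps, so |1/s − (1/9)| < eps.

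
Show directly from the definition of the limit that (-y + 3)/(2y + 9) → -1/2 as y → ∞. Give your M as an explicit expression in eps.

M = (15/4)/eps

Fix eps > 0. We seek M > 0 such that y > M implies |(-y + 3)/(2y + 9) + 1/2| < eps.
(-y + 3)/(2y + 9) + 1/2 = (2(-y + 3) − (-1)(2y + 9)) / (2(2y + 9)) = 15/(2(2y + 9)).
For y > 0 we have 2y + 9 > 2y, so |(-y + 3)/(2y + 9) + 1/2| = 15/(2(2y + 9)) < 15/(2·2y) = (15/4)/y.
Thus |(-y + 3)/(2y + 9) + 1/2| < eps whenever y > (15/4)/eps.
Take M = (15/4)/eps. If y > M then |(-y + 3)/(2y + 9) + 1/2| < (15/4)/y < eps.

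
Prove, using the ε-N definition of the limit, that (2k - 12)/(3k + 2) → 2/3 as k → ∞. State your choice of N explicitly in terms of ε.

Let ε > 0. For k ≥ 1, |(2k - 12)/(3k + 2) − (2/3)| = |-40|/(3(3k + 2)) = 40/(3(3k + 2)).
Since 3k + 2 ≥ 3k for k ≥ 1, this is ≤ 40/(3·3k) = (40/9)/k.
So |(2k - 12)/(3k + 2) − (2/3)| < ε whenever k > (40/9)/ε.
Take N = (40/9)/ε. If k > N then |(2k - 12)/(3k + 2) − (2/3)| ≤ (40/9)/k < ε.

N = (40/9)/ε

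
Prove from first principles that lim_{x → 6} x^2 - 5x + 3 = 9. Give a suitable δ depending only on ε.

Let ε > 0 be given. We want δ > 0 such that 0 < |x − 6| < δ implies |(x^2 - 5x + 3) − 9| < ε.
(x^2 - 5x + 3) − 9 = x^2 - 5x - 6 = (x − 6)(x + 1).
So |(x^2 - 5x + 3) − 9| = |x − 6|·|x + 1|.
Assume first that |x − 6| < 2, so |x| < 8. Then |x + 1| ≤ 8 + 1 = 9.
Hence |(x^2 - 5x + 3) − 9| ≤ 9|x − 6| < ε provided |x − 6| < ε/9.
Choosing δ = min(2, ε/9) ensures both conditions, hence |(x^2 - 5x + 3) − 9| < ε.

δ = min(2, ε/9)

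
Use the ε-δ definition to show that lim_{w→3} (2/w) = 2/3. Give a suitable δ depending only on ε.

Suppose ε > 0. We seek δ > 0 such that 0 < |w − 3| < δ implies |2/w − (2/3)| < ε.
|2/w − (2/3)| = 2·|3 − w|/(3·|w|) = 2|w − 3|/(3|w|).
Require δ ≤ 3/2 so that |w| > 3 − 3/2 = 3/2, hence 3|w| > 9/2.
Then |2/w − (2/3)| < 2|w − 3|/(9/2), which is < ε when |w − 3| < (9/4)ε.
Take δ = min(3/2, (9/4)ε). Then 0 < |w − 3| < δ gives both |w − 3| < 3/2 and |w − 3| < (9/4)ε, so |2/w − (2/3)| < ε.

δ = min(3/2, (9/4)ε)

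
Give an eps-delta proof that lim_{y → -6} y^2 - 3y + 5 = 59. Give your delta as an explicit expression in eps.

Let eps > 0 be given. We want delta > 0 such that 0 < |y + 6| < delta implies |(y^2 - 3y + 5) − 59| < eps.
(y^2 - 3y + 5) − 59 = y^2 - 3y - 54 = (y + 6)(y - 9).
So |(y^2 - 3y + 5) − 59| = |y + 6|·|y - 9|.
Require delta ≤ 2. Then |y + 6| < 2 gives |y| < 8, and by the triangle inequality |y - 9| ≤ 8 + 9 = 17.
Hence |(y^2 - 3y + 5) − 59| ≤ 17|y + 6| < eps provided |y + 6| < eps/17.
Take delta = min(2, eps/17). Then 0 < |y + 6| < delta gives both |y + 6| < 2 and |y + 6| < eps/17, so |(y^2 - 3y + 5) − 59| < eps.

delta = min(2, eps/17)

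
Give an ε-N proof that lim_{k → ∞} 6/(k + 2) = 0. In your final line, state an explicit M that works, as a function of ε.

Suppose ε > 0. For k ≥ 1, |6/(k + 2) − 0| = 6/(k + 2) ≤ 6/k.
We need 6/k < ε, i.e. k > 6/ε.
Take M = 6/ε. If k > M then |6/(k + 2)| ≤ 6/k < ε.

M = 6/ε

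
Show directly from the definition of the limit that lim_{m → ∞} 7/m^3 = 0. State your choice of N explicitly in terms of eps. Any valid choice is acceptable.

Let eps > 0. For m ≥ 1, |7/m^3 − 0| = 7/m^3.
7/m^3 < eps ⇔ m^3 > 7/eps ⇔ m > (7/eps)^{1/3}.
Take N = (7/eps)^{1/3}. Then m > N implies 7/m^3 < eps.

N = (7/eps)^{1/3}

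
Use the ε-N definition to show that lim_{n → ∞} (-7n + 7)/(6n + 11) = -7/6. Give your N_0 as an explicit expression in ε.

Let ε > 0. For n ≥ 1, |(-7n + 7)/(6n + 11) + 7/6| = |119|/(6(6n + 11)) = 119/(6(6n + 11)).
Since 6n + 11 ≥ 6n for n ≥ 1, this is ≤ 119/(6·6n) = (119/36)/n.
So |(-7n + 7)/(6n + 11) + 7/6| < ε whenever n > (119/36)/ε.
Take N_0 = (119/36)/ε. If n > N_0 then |(-7n + 7)/(6n + 11) + 7/6| ≤ (119/36)/n < ε.

N_0 = (119/36)/ε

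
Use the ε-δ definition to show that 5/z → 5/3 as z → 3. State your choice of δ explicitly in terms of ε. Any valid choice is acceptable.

Let ε > 0 be given. We seek δ > 0 such that 0 < |z − 3| < δ implies |5/z − (5/3)| < ε.
|5/z − (5/3)| = 5·|3 − z|/(3·|z|) = 5|z − 3|/(3|z|).
Require δ ≤ 3/2 so that |z| > 3 − 3/2 = 3/2, hence 3|z| > 9/2.
Then |5/z − (5/3)| < 5|z − 3|/(9/2), which is < ε when |z − 3| < (9/10)ε.
Take δ = min(3/2, (9/10)ε). Then 0 < |z − 3| < δ gives both |z − 3| < 3/2 and |z − 3| < (9/10)ε, so |5/z − (5/3)| < ε.

δ = min(3/2, (9/10)ε)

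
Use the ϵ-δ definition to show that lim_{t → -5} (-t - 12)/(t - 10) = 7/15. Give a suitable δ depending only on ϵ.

δ = min(15/2, (225/44)ϵ)

Suppose ϵ > 0. We want δ > 0 with 0 < |t + 5| < δ ⇒ |(-t - 12)/(t - 10) − (7/15)| < ϵ.
Combining over a common denominator, (-t - 12)/(t - 10) − (7/15) = [(-t - 12)·(-15) − (-7)·(t - 10)] / [(-15)·(t - 10)] = 22(t + 5) / ((-15)(t - 10)).
So |(-t - 12)/(t - 10) − (7/15)| = 22|t + 5| / (15·|t − 10|).
Restrict δ ≤ 15/2. Then |t + 5| < 15/2 gives |t − 10| = |(t + 5) + (-15)| ≥ 15 − 15/2 = 15/2.
Hence |(-t - 12)/(t - 10) − (7/15)| < 22|t + 5|/(15·(15/2)) = (44/225)|t + 5|, which is < ϵ once |t + 5| < (225/44)ϵ.
Take δ = min(15/2, (225/44)ϵ). Then 0 < |t + 5| < δ forces both bounds, so |(-t - 12)/(t - 10) − (7/15)| < ϵ.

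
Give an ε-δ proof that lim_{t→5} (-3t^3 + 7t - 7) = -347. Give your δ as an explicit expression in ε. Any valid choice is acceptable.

Let ε > 0. We want δ > 0 such that 0 < |t − 5| < δ implies |(-3t^3 + 7t - 7) + 347| < ε.
(-3t^3 + 7t - 7) + 347 = -3t^3 + 7t + 340 = (t − 5)(-3t^2 - 15t - 68).
So |(-3t^3 + 7t - 7) + 347| = |t − 5|·|-3t^2 - 15t - 68|.
Assume first that |t − 5| < 1, so |t| < 6. Then |-3t^2 - 15t - 68| ≤ 3·6^2 + 15·6 + 68 = 266.
Hence |(-3t^3 + 7t - 7) + 347| ≤ 266|t − 5| < ε provided |t − 5| < ε/266.
Take δ = min(1, ε/266). Then 0 < |t − 5| < δ gives both |t − 5| < 1 and |t − 5| < ε/266, so |(-3t^3 + 7t - 7) + 347| < ε.

δ = min(1, ε/266)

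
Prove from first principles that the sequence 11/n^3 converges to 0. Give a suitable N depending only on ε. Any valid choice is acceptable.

N = (11/ε)^{1/3}

Suppose ε > 0. For n ≥ 1, |11/n^3 − 0| = 11/n^3.
11/n^3 < ε ⇔ n^3 > 11/ε ⇔ n > (11/ε)^{1/3}.
Take N = (11/ε)^{1/3}. Then n > N implies 11/n^3 < ε.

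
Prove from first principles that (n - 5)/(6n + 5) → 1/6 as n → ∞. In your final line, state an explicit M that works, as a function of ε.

Let ε > 0 be given. For n ≥ 1, |(n - 5)/(6n + 5) − (1/6)| = |-35|/(6(6n + 5)) = 35/(6(6n + 5)).
Since 6n + 5 ≥ 6n for n ≥ 1, this is ≤ 35/(6·6n) = (35/36)/n.
So |(n - 5)/(6n + 5) − (1/6)| < ε whenever n > (35/36)/ε.
Take M = (35/36)/ε. If n > M then |(n - 5)/(6n + 5) − (1/6)| ≤ (35/36)/n < ε.

M = (35/36)/ε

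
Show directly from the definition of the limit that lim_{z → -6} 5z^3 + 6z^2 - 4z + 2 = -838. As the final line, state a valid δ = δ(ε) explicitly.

Fix ε > 0. We want δ > 0 such that 0 < |z + 6| < δ implies |(5z^3 + 6z^2 - 4z + 2) + 838| < ε.
(5z^3 + 6z^2 - 4z + 2) + 838 = 5z^3 + 6z^2 - 4z + 840 = (z + 6)(5z^2 - 24z + 140).
So |(5z^3 + 6z^2 - 4z + 2) + 838| = |z + 6|·|5z^2 - 24z + 140|.
Require δ ≤ 1. Then |z + 6| < 1 gives |z| < 7, and by the triangle inequality |5z^2 - 24z + 140| ≤ 5·7^2 + 24·7 + 140 = 553.
Hence |(5z^3 + 6z^2 - 4z + 2) + 838| ≤ 553|z + 6| < ε provided |z + 6| < ε/553.
Take δ = min(1, ε/553). Then 0 < |z + 6| < δ gives both |z + 6| < 1 and |z + 6| < ε/553, so |(5z^3 + 6z^2 - 4z + 2) + 838| < ε.

δ = min(1, ε/553)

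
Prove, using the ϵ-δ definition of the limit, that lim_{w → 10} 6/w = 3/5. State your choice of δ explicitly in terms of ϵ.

Fix ϵ > 0. We seek δ > 0 such that 0 < |w − 10| < δ implies |6/w − (3/5)| < ϵ.
|6/w − (3/5)| = 6·|10 − w|/(10·|w|) = 6|w − 10|/(10|w|).
Restrict δ ≤ 5. Then |w − 10| < 5 gives |w| > 5, so 10|w| > 50.
Then |6/w − (3/5)| < 6|w − 10|/50, which is < ϵ when |w − 10| < (25/3)ϵ.
Take δ = min(5, (25/3)ϵ). Then 0 < |w − 10| < δ gives both |w − 10| < 5 and |w − 10| < (25/3)ϵ, so |6/w − (3/5)| < ϵ.

δ = min(5, (25/3)ϵ)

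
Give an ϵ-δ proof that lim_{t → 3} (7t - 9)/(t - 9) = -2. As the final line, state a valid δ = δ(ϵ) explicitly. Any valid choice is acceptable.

Fix ϵ > 0. We want δ > 0 with 0 < |t − 3| < δ ⇒ |(7t - 9)/(t - 9) + 2| < ϵ.
Combining over a common denominator, (7t - 9)/(t - 9) + 2 = [(7t - 9)·(-6) − 12·(t - 9)] / [(-6)·(t - 9)] = -54(t − 3) / ((-6)(t - 9)).
So |(7t - 9)/(t - 9) + 2| = 54|t − 3| / (6·|t − 9|).
Restrict δ ≤ 3. Then |t − 3| < 3 gives |t − 9| = |(t − 3) + (-6)| ≥ 6 − 3 = 3.
Hence |(7t - 9)/(t - 9) + 2| < 54|t − 3|/(6·3) = 3|t − 3|, which is < ϵ once |t − 3| < (1/3)ϵ.
Take δ = min(3, (1/3)ϵ). Then 0 < |t − 3| < δ forces both bounds, so |(7t - 9)/(t - 9) + 2| < ϵ.

δ = min(3, (1/3)ϵ)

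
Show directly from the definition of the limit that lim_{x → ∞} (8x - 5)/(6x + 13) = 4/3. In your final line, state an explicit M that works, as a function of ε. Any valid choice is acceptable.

M = (67/18)/ε

Let ε > 0 be given. We seek M > 0 such that x > M implies |(8x - 5)/(6x + 13) − (4/3)| < ε.
(8x - 5)/(6x + 13) − (4/3) = (6(8x - 5) − 8(6x + 13)) / (6(6x + 13)) = -134/(6(6x + 13)).
For x > 0 we have 6x + 13 > 6x, so |(8x - 5)/(6x + 13) − (4/3)| = 134/(6(6x + 13)) < 134/(6·6x) = (67/18)/x.
Thus |(8x - 5)/(6x + 13) − (4/3)| < ε whenever x > (67/18)/ε.
Take M = (67/18)/ε. If x > M then |(8x - 5)/(6x + 13) − (4/3)| < (67/18)/x < ε.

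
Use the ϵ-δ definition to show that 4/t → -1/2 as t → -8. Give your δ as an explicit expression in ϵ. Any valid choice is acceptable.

Suppose ϵ > 0. We seek δ > 0 such that 0 < |t + 8| < δ implies |4/t + 1/2| < ϵ.
|4/t + 1/2| = 4·|-8 − t|/(8·|t|) = 4|t + 8|/(8|t|).
Require δ ≤ 4 so that |t| > 8 − 4 = 4, hence 8|t| > 32.
Then |4/t + 1/2| < 4|t + 8|/32, which is < ϵ when |t + 8| < 8ϵ.
Take δ = min(4, 8ϵ). Then 0 < |t + 8| < δ gives both |t + 8| < 4 and |t + 8| < 8ϵ, so |4/t + 1/2| < ϵ.

δ = min(4, 8ϵ)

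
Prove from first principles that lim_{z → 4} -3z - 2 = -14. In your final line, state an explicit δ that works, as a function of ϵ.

δ = ϵ/3

Let ϵ > 0 be given. We need δ > 0 so that 0 < |z − 4| < δ implies |(-3z - 2) + 14| < ϵ.
Since (-3z - 2) + 14 = -3(z − 4), we have |(-3z - 2) + 14| = 3|z − 4|.
Thus it suffices that |z − 4| < ϵ/3.
Take δ = ϵ/3. If 0 < |z − 4| < δ then |(-3z - 2) + 14| = 3|z − 4| < 3·(ϵ/3) = ϵ.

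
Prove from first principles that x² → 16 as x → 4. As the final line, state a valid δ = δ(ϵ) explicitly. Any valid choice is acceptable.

δ = min(1, ϵ/9)

Suppose ϵ > 0. We seek δ > 0 with 0 < |x − 4| < δ ⇒ |x² − 16| < ϵ.
Factor: x² − 16 = (x − 4)(x + 4), so |x² − 16| = |x − 4|·|x + 4|.
Impose δ ≤ 1 so that |x| < 5; then |x + 4| ≤ 9.
Hence |x² − 16| ≤ 9|x − 4|, which is < ϵ once |x − 4| < ϵ/9.
Take δ = min(1, ϵ/9). If 0 < |x − 4| < δ then both bounds hold and |x² − 16| ≤ 9|x − 4| < 9·(ϵ/9) = ϵ.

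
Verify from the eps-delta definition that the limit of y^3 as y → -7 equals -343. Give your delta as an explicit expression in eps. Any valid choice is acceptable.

delta = min(1, eps/169)

Let eps > 0. We seek delta > 0 with 0 < |y + 7| < delta ⇒ |y^3 + 343| < eps.
Factor: y^3 + 343 = (y + 7)(y^2 - 7y + 49), so |y^3 + 343| = |y + 7|·|y^2 - 7y + 49|.
Impose delta ≤ 1 so that |y| < 8; then |y^2 - 7y + 49| ≤ 169.
Hence |y^3 + 343| ≤ 169|y + 7|, which is < eps once |y + 7| < eps/169.
Take delta = min(1, eps/169). If 0 < |y + 7| < delta then both bounds hold and |y^3 + 343| ≤ 169|y + 7| < 169·(eps/169) = eps.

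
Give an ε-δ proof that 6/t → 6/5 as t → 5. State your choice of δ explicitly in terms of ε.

Let ε > 0. We seek δ > 0 such that 0 < |t − 5| < δ implies |6/t − (6/5)| < ε.
|6/t − (6/5)| = 6·|5 − t|/(5·|t|) = 6|t − 5|/(5|t|).
Require δ ≤ 5/2 so that |t| > 5 − 5/2 = 5/2, hence 5|t| > 25/2.
Then |6/t − (6/5)| < 6|t − 5|/(25/2), which is < ε when |t − 5| < (25/12)ε.
Take δ = min(5/2, (25/12)ε). Then 0 < |t − 5| < δ gives both |t − 5| < 5/2 and |t − 5| < (25/12)ε, so |6/t − (6/5)| < ε.

δ = min(5/2, (25/12)ε)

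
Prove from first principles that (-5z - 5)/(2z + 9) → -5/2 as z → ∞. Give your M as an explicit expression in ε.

M = (35/4)/ε

Let ε > 0 be given. We seek M > 0 such that z > M implies |(-5z - 5)/(2z + 9) + 5/2| < ε.
(-5z - 5)/(2z + 9) + 5/2 = (2(-5z - 5) − (-5)(2z + 9)) / (2(2z + 9)) = 35/(2(2z + 9)).
For z > 0 we have 2z + 9 > 2z, so |(-5z - 5)/(2z + 9) + 5/2| = 35/(2(2z + 9)) < 35/(2·2z) = (35/4)/z.
Thus |(-5z - 5)/(2z + 9) + 5/2| < ε whenever z > (35/4)/ε.
Take M = (35/4)/ε. If z > M then |(-5z - 5)/(2z + 9) + 5/2| < (35/4)/z < ε.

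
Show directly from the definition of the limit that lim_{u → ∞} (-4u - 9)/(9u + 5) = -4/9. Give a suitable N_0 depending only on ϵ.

N_0 = (61/81)/ϵ

Suppose ϵ > 0. We seek N_0 > 0 such that u > N_0 implies |(-4u - 9)/(9u + 5) + 4/9| < ϵ.
(-4u - 9)/(9u + 5) + 4/9 = (9(-4u - 9) − (-4)(9u + 5)) / (9(9u + 5)) = -61/(9(9u + 5)).
For u > 0 we have 9u + 5 > 9u, so |(-4u - 9)/(9u + 5) + 4/9| = 61/(9(9u + 5)) < 61/(9·9u) = (61/81)/u.
Thus |(-4u - 9)/(9u + 5) + 4/9| < ϵ whenever u > (61/81)/ϵ.
Take N_0 = (61/81)/ϵ. If u > N_0 then |(-4u - 9)/(9u + 5) + 4/9| < (61/81)/u < ϵ.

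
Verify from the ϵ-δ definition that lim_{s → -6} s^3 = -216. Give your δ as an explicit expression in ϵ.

δ = min(2, ϵ/148)

Let ϵ > 0. We seek δ > 0 with 0 < |s + 6| < δ ⇒ |s^3 + 216| < ϵ.
Factor: s^3 + 216 = (s + 6)(s^2 - 6s + 36), so |s^3 + 216| = |s + 6|·|s^2 - 6s + 36|.
Restrict δ ≤ 2. Then |s + 6| < 2 gives |s| < 8, so by the triangle inequality |s^2 - 6s + 36| ≤ 8^2 + 6·8 + 36 = 148.
Hence |s^3 + 216| ≤ 148|s + 6|, which is < ϵ once |s + 6| < ϵ/148.
Take δ = min(2, ϵ/148). If 0 < |s + 6| < δ then both bounds hold and |s^3 + 216| ≤ 148|s + 6| < 148·(ϵ/148) = ϵ.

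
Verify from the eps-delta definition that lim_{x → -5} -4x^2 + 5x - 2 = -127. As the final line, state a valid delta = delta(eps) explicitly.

Let eps > 0. We want delta > 0 such that 0 < |x + 5| < delta implies |(-4x^2 + 5x - 2) + 127| < eps.
(-4x^2 + 5x - 2) + 127 = -4x^2 + 5x + 125 = (x + 5)(-4x + 25).
So |(-4x^2 + 5x - 2) + 127| = |x + 5|·|-4x + 25|.
Require delta ≤ 1. Then |x + 5| < 1 gives |x| < 6, and by the triangle inequality |-4x + 25| ≤ 4·6 + 25 = 49.
Hence |(-4x^2 + 5x - 2) + 127| ≤ 49|x + 5| < eps provided |x + 5| < eps/49.
Choosing delta = min(1, eps/49) ensures both conditions, hence |(-4x^2 + 5x - 2) + 127| < eps.

delta = min(1, eps/49)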